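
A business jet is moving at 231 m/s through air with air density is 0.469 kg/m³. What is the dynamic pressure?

q = ½ρv² = ½ × 0.469 × 231² = 12500 Pa

q = 12500 Pa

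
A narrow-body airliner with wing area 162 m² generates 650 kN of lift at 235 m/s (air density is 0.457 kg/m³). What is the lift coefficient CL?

CL = 0.318

From L = ½ρv²S·CL, rearranging gives CL = 2L/(ρv²S).
CL = 2 × 6.5×10^5 / (0.457 × 235² × 162) = 0.318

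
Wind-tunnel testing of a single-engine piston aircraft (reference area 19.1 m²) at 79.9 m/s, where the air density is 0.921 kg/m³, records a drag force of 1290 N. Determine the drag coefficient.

CD = 0.023

From D = ½ρv²S·CD, rearranging gives CD = 2D/(ρv²S).
CD = 2 × 1290 / (0.921 × 79.9² × 19.1) = 0.023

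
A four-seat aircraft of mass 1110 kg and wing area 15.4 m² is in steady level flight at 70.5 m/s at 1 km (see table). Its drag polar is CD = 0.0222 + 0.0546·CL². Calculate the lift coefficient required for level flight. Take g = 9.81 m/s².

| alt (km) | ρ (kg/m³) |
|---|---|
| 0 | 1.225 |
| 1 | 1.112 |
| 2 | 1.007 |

At 1 km, from the table: ρ = 1.112 kg/m³.
Weight W = mg = 1110 × 9.81 = 10889 N; in level flight L = W.
Dynamic pressure q = 0.5 × 1.112 × 70.5² = 2763 Pa.
Required CL = L/(qS) = 10889/(2763·15.4) = 0.2559.

CL = 0.256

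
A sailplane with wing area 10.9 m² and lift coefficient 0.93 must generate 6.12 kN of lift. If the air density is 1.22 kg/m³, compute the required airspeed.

v = 31.5 m/s

L = ½ρv²S·CL ⇒ v = √(2L/(ρ·S·CL))
v = √(2 × 6120 / (1.22 × 10.9 × 0.93)) = √989.7 = 31.5 m/s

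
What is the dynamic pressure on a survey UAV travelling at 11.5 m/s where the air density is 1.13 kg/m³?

q = 74.7 Pa

q = ½ρv² = ½ × 1.13 × 11.5² = 74.7 Pa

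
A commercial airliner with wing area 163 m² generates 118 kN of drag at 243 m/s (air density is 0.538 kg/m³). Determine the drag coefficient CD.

CD = 0.0456

From D = ½ρv²S·CD, rearranging gives CD = 2D/(ρv²S).
CD = 2 × 1.18×10^5 / (0.538 × 243² × 163) = 0.0456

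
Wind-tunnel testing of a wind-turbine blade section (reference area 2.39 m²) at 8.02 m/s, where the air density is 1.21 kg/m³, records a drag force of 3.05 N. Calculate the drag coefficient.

From D = ½ρv²S·CD, rearranging gives CD = 2D/(ρv²S).
CD = 2 × 3.05 / (1.21 × 8.02² × 2.39) = 0.0328

CD = 0.0328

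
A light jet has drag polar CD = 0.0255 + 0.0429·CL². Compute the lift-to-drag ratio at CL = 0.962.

L/D = 14.8

CD = 0.0255 + 0.0429 × 0.962² = 0.0652
L/D = CL/CD = 0.962 / 0.0652 = 14.8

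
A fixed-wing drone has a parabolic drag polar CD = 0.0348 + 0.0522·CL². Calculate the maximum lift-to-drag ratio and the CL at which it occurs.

(L/D)max = 11.7, at CL = 0.816

For CD = CD0 + K·CL², (L/D)max occurs at CL* = √(CD0/K) and equals 1/(2√(K·CD0)).
(L/D)max = 1/(2√(0.0522 × 0.0348)) = 1/(2 × 0.04262) = 11.7
CL* = √(0.0348/0.0522) = 0.816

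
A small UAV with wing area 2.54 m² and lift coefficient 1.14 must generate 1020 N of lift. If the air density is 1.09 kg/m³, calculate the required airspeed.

v = 25.4 m/s

L = ½ρv²S·CL ⇒ v = √(2L/(ρ·S·CL))
v = √(2 × 1020 / (1.09 × 2.54 × 1.14)) = √646.3 = 25.4 m/s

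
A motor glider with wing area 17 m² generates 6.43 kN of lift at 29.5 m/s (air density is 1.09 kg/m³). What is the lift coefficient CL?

CL = 0.797

From L = ½ρv²S·CL, rearranging gives CL = 2L/(ρv²S).
CL = 2 × 6430 / (1.09 × 29.5² × 17) = 0.797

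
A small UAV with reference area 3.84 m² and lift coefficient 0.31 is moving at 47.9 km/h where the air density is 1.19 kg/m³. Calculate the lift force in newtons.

Convert speed: v = 47.9 km/h ÷ 3.6 = 13.31 m/s.
Dynamic pressure q = ½ρv² = ½ × 1.19 × 13.31² = 105.3 Pa.
L = q·S·CL = 105.3 × 3.84 × 0.31 = 125 N

L = 125 N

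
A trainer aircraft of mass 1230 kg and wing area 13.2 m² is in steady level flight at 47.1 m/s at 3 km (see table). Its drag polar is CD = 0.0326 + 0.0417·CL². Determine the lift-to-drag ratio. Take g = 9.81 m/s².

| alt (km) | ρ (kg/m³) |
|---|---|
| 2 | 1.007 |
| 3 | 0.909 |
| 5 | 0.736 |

L/D = 13.6

At 3 km, from the table: ρ = 0.909 kg/m³.
In steady level flight, lift balances weight: W = mg = 1230 × 9.81 = 12066 N.
q = ½ρv² = ½ × 0.909 × 47.1² = 1008 Pa.
CL = W/(q·S) = 12066 / (1008 × 13.2) = 0.9066.
CD = 0.0326 + 0.0417 × 0.9066² = 0.06688.
L/D = CL/CD = 0.9066 / 0.06688 = 13.6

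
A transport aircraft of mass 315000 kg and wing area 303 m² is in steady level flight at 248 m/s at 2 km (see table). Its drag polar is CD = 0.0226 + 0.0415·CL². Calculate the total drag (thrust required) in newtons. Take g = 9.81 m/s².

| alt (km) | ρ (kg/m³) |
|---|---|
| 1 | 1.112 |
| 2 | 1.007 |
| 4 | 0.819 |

D = 2.54×10^5 N

At 2 km, from the table: ρ = 1.007 kg/m³.
In steady level flight, lift balances weight: W = mg = 315000 × 9.81 = 3.0902×10^6 N.
Dynamic pressure q = 0.5 × 1.007 × 248² = 30970 Pa.
CL = W/(q·S) = 3.0902×10^6 / (30970 × 303) = 0.3293.
CD = 0.0226 + 0.0415 × 0.3293² = 0.0271.
D = q·S·CD = 30970 × 303 × 0.0271 = 2.543×10^5 N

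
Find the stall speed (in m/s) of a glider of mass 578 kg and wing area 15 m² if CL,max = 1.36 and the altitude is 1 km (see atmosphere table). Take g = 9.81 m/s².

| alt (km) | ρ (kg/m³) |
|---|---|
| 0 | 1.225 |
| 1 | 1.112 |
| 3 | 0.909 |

V_stall = 22.4 m/s

At 1 km, from the table: ρ = 1.112 kg/m³.
Stall occurs when L = W at CL,max. W = mg = 578 × 9.81 = 5670 N.
V_stall = √(2W/(ρ·S·CL,max)) = √(2 × 5670 / (1.112 × 15 × 1.36))
V_stall = √499.9 = 22.4 m/s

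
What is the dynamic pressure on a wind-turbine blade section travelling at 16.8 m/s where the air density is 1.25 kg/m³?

q = 176 Pa

q = ½ρv² = ½ × 1.25 × 16.8² = 176 Pa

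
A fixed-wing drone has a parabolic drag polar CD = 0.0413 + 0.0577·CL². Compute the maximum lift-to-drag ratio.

(L/D)max = 10.2

For CD = CD0 + K·CL², (L/D)max occurs at CL* = √(CD0/K) and equals 1/(2√(K·CD0)).
(L/D)max = 1/(2√(0.0577 × 0.0413)) = 1/(2 × 0.04882) = 10.2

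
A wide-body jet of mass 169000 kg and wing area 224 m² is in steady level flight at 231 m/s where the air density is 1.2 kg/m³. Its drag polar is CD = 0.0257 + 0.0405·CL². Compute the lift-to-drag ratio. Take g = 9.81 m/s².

L/D = 8.3

Level flight ⇒ L = W = m·g = 169000 × 9.81 = 1.6579×10^6 N.
q = ½ρv² = ½ × 1.2 × 231² = 32020 Pa.
Required CL = L/(qS) = 1.6579×10^6/(32020·224) = 0.2312.
CD = 0.0257 + 0.0405 × 0.2312² = 0.02786.
L/D = CL/CD = 0.2312 / 0.02786 = 8.3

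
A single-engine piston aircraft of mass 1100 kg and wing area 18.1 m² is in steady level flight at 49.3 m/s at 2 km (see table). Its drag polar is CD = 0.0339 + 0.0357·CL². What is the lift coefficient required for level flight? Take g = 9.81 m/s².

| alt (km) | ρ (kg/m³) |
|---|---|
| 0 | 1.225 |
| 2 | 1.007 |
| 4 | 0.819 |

CL = 0.487

At 2 km, from the table: ρ = 1.007 kg/m³.
Level flight ⇒ L = W = m·g = 1100 × 9.81 = 10791 N.
Dynamic pressure q = 0.5 × 1.007 × 49.3² = 1224 Pa.
Required CL = L/(qS) = 10791/(1224·18.1) = 0.4872.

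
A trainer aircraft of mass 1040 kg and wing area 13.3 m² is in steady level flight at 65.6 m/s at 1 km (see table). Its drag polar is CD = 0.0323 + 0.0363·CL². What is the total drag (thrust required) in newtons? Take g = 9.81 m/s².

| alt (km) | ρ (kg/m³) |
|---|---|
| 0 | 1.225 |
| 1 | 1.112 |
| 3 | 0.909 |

At 1 km, from the table: ρ = 1.112 kg/m³.
Weight W = mg = 1040 × 9.81 = 10202 N; in level flight L = W.
q = ½ρv² = ½ × 1.112 × 65.6² = 2393 Pa.
Required CL = L/(qS) = 10202/(2393·13.3) = 0.3206.
CD = 0.0323 + 0.0363 × 0.3206² = 0.03603.
D = q·S·CD = 2393 × 13.3 × 0.03603 = 1147 N

D = 1150 N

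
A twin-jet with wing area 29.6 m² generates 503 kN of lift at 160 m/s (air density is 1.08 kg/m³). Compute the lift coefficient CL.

From L = ½ρv²S·CL, rearranging gives CL = 2L/(ρv²S).
CL = 2 × 5.03×10^5 / (1.08 × 160² × 29.6) = 1.23

CL = 1.23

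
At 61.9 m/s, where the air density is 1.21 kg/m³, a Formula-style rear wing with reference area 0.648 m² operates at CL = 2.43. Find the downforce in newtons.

L = 3650 N

L = ½ρv²S·CL = ½ × 1.21 × 61.9² × 0.648 × 2.43 = 3650 N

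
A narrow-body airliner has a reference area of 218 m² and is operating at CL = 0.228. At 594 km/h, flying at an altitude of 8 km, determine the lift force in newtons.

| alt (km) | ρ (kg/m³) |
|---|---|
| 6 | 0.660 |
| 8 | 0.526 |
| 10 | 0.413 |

At 8 km, from the table: ρ = 0.526 kg/m³.
Convert speed: v = 594 km/h ÷ 3.6 = 165 m/s.
Dynamic pressure q = ½ρv² = ½ × 0.526 × 165² = 7160 Pa.
L = q·S·CL = 7160 × 218 × 0.228 = 3.56×10^5 N ≈ 356 kN

L = 3.56×10^5 N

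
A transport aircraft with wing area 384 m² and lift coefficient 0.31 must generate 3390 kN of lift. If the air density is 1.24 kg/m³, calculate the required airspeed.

L = ½ρv²S·CL ⇒ v = √(2L/(ρ·S·CL))
v = √(2 × 3.39×10^6 / (1.24 × 384 × 0.31)) = √45930 = 214 m/s

v = 214 m/s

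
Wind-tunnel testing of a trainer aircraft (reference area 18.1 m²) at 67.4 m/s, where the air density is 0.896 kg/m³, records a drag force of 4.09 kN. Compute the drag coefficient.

From D = ½ρv²S·CD, rearranging gives CD = 2D/(ρv²S).
CD = 2 × 4090 / (0.896 × 67.4² × 18.1) = 0.111

CD = 0.111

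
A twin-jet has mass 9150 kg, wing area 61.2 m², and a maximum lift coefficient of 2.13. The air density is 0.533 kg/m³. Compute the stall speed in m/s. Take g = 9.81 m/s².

V_stall = 50.8 m/s

Weight W = mg = 9150 × 9.81 = 89760 N.
V_stall = √(2W/(ρ·S·CL,max)) = √(2 × 89760 / (0.533 × 61.2 × 2.13))
V_stall = √2584 = 50.8 m/s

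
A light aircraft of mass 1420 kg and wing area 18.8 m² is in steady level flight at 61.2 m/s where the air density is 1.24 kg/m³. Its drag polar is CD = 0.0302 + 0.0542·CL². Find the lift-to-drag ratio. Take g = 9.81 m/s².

Level flight ⇒ L = W = m·g = 1420 × 9.81 = 13930 N.
q = ½ρv² = ½ × 1.24 × 61.2² = 2322 Pa.
Required CL = L/(qS) = 13930/(2322·18.8) = 0.3191.
CD = 0.0302 + 0.0542 × 0.3191² = 0.03572.
L/D = CL/CD = 0.3191 / 0.03572 = 8.93

L/D = 8.93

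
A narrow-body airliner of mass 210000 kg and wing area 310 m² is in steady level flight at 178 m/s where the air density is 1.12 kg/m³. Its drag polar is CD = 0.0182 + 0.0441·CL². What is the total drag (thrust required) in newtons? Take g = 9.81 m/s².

In steady level flight, lift balances weight: W = mg = 210000 × 9.81 = 2.0601×10^6 N.
q = ½ρv² = ½ × 1.12 × 178² = 17740 Pa.
Required CL = L/(qS) = 2.0601×10^6/(17740·310) = 0.3745.
CD = 0.0182 + 0.0441 × 0.3745² = 0.02439.
D = q·S·CD = 17740 × 310 × 0.02439 = 1.341×10^5 N

D = 1.34×10^5 N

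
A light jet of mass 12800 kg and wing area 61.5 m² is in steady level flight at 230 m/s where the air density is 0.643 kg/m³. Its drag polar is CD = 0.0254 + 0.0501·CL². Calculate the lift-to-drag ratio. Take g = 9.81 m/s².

L/D = 4.6

Level flight ⇒ L = W = m·g = 12800 × 9.81 = 1.2557×10^5 N.
q = ½ρv² = ½ × 0.643 × 230² = 17010 Pa.
Required CL = L/(qS) = 1.2557×10^5/(17010·61.5) = 0.1201.
CD = 0.0254 + 0.0501 × 0.1201² = 0.02612.
L/D = CL/CD = 0.1201 / 0.02612 = 4.6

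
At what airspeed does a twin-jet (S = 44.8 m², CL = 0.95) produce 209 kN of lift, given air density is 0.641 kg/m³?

L = ½ρv²S·CL ⇒ v = √(2L/(ρ·S·CL))
v = √(2 × 2.09×10^5 / (0.641 × 44.8 × 0.95)) = √15320 = 124 m/s

v = 124 m/s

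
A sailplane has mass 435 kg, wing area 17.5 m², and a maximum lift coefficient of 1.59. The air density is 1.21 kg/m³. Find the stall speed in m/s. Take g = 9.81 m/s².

V_stall = 15.9 m/s

Stall occurs when L = W at CL,max. W = mg = 435 × 9.81 = 4267 N.
V_stall = √(2W/(ρ·S·CL,max)) = √(2 × 4267 / (1.21 × 17.5 × 1.59))
V_stall = √253.5 = 15.9 m/s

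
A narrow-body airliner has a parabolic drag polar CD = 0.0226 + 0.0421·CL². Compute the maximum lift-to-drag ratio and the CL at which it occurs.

For CD = CD0 + K·CL², (L/D)max occurs at CL* = √(CD0/K) and equals 1/(2√(K·CD0)).
(L/D)max = 1/(2√(0.0421 × 0.0226)) = 1/(2 × 0.03085) = 16.2
CL* = √(0.0226/0.0421) = 0.733

(L/D)max = 16.2, at CL = 0.733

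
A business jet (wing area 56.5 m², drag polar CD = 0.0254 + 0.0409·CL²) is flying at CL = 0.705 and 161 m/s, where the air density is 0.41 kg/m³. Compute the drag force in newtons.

D = 13700 N

CD = 0.0254 + 0.0409 × 0.705² = 0.04573
D = ½ρv²S·CD = ½ × 0.41 × 161² × 56.5 × 0.04573 = 13700 N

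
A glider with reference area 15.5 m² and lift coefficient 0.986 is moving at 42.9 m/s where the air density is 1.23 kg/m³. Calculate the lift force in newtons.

L = ½ρv²S·CL = ½ × 1.23 × 42.9² × 15.5 × 0.986 = 17300 N ≈ 17.3 kN

L = 17300 N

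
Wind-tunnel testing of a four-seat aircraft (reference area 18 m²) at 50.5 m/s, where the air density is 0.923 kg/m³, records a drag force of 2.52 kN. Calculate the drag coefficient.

CD = 0.119

From D = ½ρv²S·CD, rearranging gives CD = 2D/(ρv²S).
CD = 2 × 2520 / (0.923 × 50.5² × 18) = 0.119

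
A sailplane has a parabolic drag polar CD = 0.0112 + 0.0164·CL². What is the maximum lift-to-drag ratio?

(L/D)max = 36.9

For CD = CD0 + K·CL², (L/D)max occurs at CL* = √(CD0/K) and equals 1/(2√(K·CD0)).
(L/D)max = 1/(2√(0.0164 × 0.0112)) = 1/(2 × 0.01355) = 36.9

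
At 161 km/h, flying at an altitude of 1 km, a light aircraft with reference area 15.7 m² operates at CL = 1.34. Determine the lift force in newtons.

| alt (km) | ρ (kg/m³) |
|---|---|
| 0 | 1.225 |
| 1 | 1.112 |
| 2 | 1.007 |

At 1 km, from the table: ρ = 1.112 kg/m³.
Convert speed: v = 161 km/h ÷ 3.6 = 44.72 m/s.
L = ½ρv²S·CL = ½ × 1.112 × 44.72² × 15.7 × 1.34 = 23400 N ≈ 23.4 kN

L = 23400 N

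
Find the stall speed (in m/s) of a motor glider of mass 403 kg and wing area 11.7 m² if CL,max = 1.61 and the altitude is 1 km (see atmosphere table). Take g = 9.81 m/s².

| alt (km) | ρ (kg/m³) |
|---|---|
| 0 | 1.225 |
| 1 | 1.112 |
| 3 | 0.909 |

At 1 km, from the table: ρ = 1.112 kg/m³.
Weight W = mg = 403 × 9.81 = 3953 N.
V_stall = √(2W/(ρ·S·CL,max)) = √(2 × 3953 / (1.112 × 11.7 × 1.61))
V_stall = √377.5 = 19.4 m/s

V_stall = 19.4 m/s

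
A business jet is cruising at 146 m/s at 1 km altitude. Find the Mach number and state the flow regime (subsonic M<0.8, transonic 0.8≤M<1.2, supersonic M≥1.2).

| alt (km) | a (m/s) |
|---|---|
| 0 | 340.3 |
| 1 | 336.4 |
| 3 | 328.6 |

At 1 km, from the table: a = 336.4 m/s.
M = v/a = 146 / 336.4 = 0.434
M = 0.434 → subsonic.

M = 0.434 (subsonic)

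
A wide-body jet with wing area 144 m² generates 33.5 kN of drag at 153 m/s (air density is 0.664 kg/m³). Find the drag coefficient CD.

CD = 0.0299

From D = ½ρv²S·CD, rearranging gives CD = 2D/(ρv²S).
CD = 2 × 33500 / (0.664 × 153² × 144) = 0.0299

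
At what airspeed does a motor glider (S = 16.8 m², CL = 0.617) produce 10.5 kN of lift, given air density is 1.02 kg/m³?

L = ½ρv²S·CL ⇒ v = √(2L/(ρ·S·CL))
v = √(2 × 10500 / (1.02 × 16.8 × 0.617)) = √1986 = 44.6 m/s

v = 44.6 m/s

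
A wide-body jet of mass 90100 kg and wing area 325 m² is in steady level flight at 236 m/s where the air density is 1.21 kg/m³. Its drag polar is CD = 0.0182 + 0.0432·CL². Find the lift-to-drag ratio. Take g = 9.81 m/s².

Level flight ⇒ L = W = m·g = 90100 × 9.81 = 8.8388×10^5 N.
Dynamic pressure q = 0.5 × 1.21 × 236² = 33700 Pa.
Required CL = L/(qS) = 8.8388×10^5/(33700·325) = 0.08071.
CD = 0.0182 + 0.0432 × 0.08071² = 0.01848.
L/D = CL/CD = 0.08071 / 0.01848 = 4.37

L/D = 4.37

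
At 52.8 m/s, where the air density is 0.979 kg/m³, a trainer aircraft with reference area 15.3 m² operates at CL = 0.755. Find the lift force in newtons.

L = 15800 N

L = ½ρv²S·CL = ½ × 0.979 × 52.8² × 15.3 × 0.755 = 15800 N ≈ 15.8 kN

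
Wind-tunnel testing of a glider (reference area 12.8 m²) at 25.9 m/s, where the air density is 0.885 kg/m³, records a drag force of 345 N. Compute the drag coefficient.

CD = 0.0908

From D = ½ρv²S·CD, rearranging gives CD = 2D/(ρv²S).
CD = 2 × 345 / (0.885 × 25.9² × 12.8) = 0.0908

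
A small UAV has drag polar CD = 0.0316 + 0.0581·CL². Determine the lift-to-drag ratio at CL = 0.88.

CD = 0.0316 + 0.0581 × 0.88² = 0.07659
L/D = CL/CD = 0.88 / 0.07659 = 11.5

L/D = 11.5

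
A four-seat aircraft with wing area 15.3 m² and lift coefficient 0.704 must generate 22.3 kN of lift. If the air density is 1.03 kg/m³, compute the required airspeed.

v = 63.4 m/s

L = ½ρv²S·CL ⇒ v = √(2L/(ρ·S·CL))
v = √(2 × 22300 / (1.03 × 15.3 × 0.704)) = √4020 = 63.4 m/s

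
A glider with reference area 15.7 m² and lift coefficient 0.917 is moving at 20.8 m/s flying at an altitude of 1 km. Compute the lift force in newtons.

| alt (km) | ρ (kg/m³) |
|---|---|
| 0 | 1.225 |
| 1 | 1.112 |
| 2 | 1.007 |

L = 3460 N

At 1 km, from the table: ρ = 1.112 kg/m³.
L = ½ρv²S·CL = ½ × 1.112 × 20.8² × 15.7 × 0.917 = 3460 N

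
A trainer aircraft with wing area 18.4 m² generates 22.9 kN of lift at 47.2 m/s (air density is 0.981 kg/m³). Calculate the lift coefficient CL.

CL = 1.14

From L = ½ρv²S·CL, rearranging gives CL = 2L/(ρv²S).
CL = 2 × 22900 / (0.981 × 47.2² × 18.4) = 1.14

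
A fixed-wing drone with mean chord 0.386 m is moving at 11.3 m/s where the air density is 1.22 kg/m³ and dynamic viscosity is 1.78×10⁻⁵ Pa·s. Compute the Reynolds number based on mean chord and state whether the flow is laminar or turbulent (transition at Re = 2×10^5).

Re = 2.99×10^5 (turbulent)

Re = ρ·v·c/μ = 1.22 × 11.3 × 0.386 / (1.78×10⁻⁵) = 2.99×10^5
Since 2.99×10^5 > 2×10^5, the flow is turbulent.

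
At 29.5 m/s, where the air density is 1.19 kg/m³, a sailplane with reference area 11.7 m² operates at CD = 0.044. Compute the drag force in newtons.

D = ½ρv²S·CD = ½ × 1.19 × 29.5² × 11.7 × 0.044 = 267 N

D = 267 N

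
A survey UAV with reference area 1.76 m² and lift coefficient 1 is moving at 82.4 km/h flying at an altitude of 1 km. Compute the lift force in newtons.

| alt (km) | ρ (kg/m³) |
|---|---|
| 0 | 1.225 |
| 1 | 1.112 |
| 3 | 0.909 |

L = 513 N

At 1 km, from the table: ρ = 1.112 kg/m³.
Convert speed: v = 82.4 km/h ÷ 3.6 = 22.89 m/s.
Dynamic pressure q = ½ρv² = ½ × 1.112 × 22.89² = 291.3 Pa.
L = q·S·CL = 291.3 × 1.76 × 1 = 513 N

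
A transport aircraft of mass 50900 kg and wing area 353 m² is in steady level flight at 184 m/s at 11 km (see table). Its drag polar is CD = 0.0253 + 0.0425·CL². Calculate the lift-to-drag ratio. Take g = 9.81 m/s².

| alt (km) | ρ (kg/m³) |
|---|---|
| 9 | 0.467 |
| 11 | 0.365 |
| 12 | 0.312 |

L/D = 8.32

At 11 km, from the table: ρ = 0.365 kg/m³.
Weight W = mg = 50900 × 9.81 = 4.9933×10^5 N; in level flight L = W.
q = ½ρv² = ½ × 0.365 × 184² = 6179 Pa.
CL = W/(q·S) = 4.9933×10^5 / (6179 × 353) = 0.2289.
CD = 0.0253 + 0.0425 × 0.2289² = 0.02753.
L/D = CL/CD = 0.2289 / 0.02753 = 8.32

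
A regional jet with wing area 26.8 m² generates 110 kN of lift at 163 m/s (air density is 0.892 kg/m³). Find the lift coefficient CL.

CL = 0.346

From L = ½ρv²S·CL, rearranging gives CL = 2L/(ρv²S).
CL = 2 × 1.1×10^5 / (0.892 × 163² × 26.8) = 0.346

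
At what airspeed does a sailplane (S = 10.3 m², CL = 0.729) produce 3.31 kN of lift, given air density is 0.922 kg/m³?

L = ½ρv²S·CL ⇒ v = √(2L/(ρ·S·CL))
v = √(2 × 3310 / (0.922 × 10.3 × 0.729)) = √956.2 = 30.9 m/s

v = 30.9 m/s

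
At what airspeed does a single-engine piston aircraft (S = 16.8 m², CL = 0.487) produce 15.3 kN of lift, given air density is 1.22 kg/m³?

L = ½ρv²S·CL ⇒ v = √(2L/(ρ·S·CL))
v = √(2 × 15300 / (1.22 × 16.8 × 0.487)) = √3066 = 55.4 m/s

v = 55.4 m/s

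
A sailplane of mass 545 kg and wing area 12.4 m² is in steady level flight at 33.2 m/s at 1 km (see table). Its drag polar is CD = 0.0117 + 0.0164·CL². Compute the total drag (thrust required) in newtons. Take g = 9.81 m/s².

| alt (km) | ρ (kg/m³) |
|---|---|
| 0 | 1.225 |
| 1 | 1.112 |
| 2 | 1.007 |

At 1 km, from the table: ρ = 1.112 kg/m³.
In steady level flight, lift balances weight: W = mg = 545 × 9.81 = 5346.4 N.
Dynamic pressure q = 0.5 × 1.112 × 33.2² = 612.8 Pa.
CL = W/(q·S) = 5346.4 / (612.8 × 12.4) = 0.7035.
CD = 0.0117 + 0.0164 × 0.7035² = 0.01982.
D = q·S·CD = 612.8 × 12.4 × 0.01982 = 150.6 N

D = 151 N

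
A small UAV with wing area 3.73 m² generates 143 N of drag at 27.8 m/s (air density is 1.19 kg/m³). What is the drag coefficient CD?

CD = 0.0834

From D = ½ρv²S·CD, rearranging gives CD = 2D/(ρv²S).
CD = 2 × 143 / (1.19 × 27.8² × 3.73) = 0.0834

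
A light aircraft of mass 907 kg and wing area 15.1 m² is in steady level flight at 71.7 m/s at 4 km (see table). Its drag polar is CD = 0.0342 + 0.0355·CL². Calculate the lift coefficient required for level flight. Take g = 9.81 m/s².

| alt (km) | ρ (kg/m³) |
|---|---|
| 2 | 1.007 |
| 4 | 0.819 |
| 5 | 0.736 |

At 4 km, from the table: ρ = 0.819 kg/m³.
In steady level flight, lift balances weight: W = mg = 907 × 9.81 = 8897.7 N.
q = ½ρv² = ½ × 0.819 × 71.7² = 2105 Pa.
CL = W/(q·S) = 8897.7 / (2105 × 15.1) = 0.2799.

CL = 0.28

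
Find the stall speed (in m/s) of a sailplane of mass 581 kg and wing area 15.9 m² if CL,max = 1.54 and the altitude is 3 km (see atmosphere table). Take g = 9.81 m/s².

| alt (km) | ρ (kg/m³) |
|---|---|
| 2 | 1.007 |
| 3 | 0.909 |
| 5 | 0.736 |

V_stall = 22.6 m/s

At 3 km, from the table: ρ = 0.909 kg/m³.
Stall occurs when L = W at CL,max. W = mg = 581 × 9.81 = 5700 N.
V_stall = √(2W/(ρ·S·CL,max)) = √(2 × 5700 / (0.909 × 15.9 × 1.54))
V_stall = √512.1 = 22.6 m/s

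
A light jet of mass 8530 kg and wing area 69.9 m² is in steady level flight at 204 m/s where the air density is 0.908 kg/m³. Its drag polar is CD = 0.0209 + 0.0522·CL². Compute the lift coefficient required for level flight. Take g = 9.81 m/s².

CL = 0.0634

In steady level flight, lift balances weight: W = mg = 8530 × 9.81 = 83679 N.
q = ½ρv² = ½ × 0.908 × 204² = 18890 Pa.
Required CL = L/(qS) = 83679/(18890·69.9) = 0.06336.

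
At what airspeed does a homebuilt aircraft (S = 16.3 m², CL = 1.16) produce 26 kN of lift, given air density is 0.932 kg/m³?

v = 54.3 m/s

L = ½ρv²S·CL ⇒ v = √(2L/(ρ·S·CL))
v = √(2 × 26000 / (0.932 × 16.3 × 1.16)) = √2951 = 54.3 m/s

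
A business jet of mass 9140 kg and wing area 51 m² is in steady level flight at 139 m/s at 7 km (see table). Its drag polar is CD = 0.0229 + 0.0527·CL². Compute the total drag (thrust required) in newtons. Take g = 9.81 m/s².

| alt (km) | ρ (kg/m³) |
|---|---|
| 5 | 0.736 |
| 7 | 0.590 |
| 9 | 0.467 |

At 7 km, from the table: ρ = 0.590 kg/m³.
Weight W = mg = 9140 × 9.81 = 89663 N; in level flight L = W.
q = ½ρv² = ½ × 0.59 × 139² = 5700 Pa.
CL = 2W/(ρv²S) = 2×89663/(0.59×139²×51) = 0.3085.
CD = 0.0229 + 0.0527 × 0.3085² = 0.02791.
D = q·S·CD = 5700 × 51 × 0.02791 = 8114 N

D = 8110 N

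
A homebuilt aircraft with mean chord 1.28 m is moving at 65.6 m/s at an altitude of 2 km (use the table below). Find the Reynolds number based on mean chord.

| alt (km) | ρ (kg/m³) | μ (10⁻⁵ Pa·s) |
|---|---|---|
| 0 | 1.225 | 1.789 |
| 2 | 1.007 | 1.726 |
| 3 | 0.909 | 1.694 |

Re = 4.9×10^6

At 2 km, from the table: ρ = 1.007 kg/m³, μ = 1.726×10⁻⁵ Pa·s.
Re = ρ·v·c/μ = 1.007 × 65.6 × 1.28 / (1.726×10⁻⁵) = 4.9×10^6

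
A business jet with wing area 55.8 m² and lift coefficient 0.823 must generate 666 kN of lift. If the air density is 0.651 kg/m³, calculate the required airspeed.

L = ½ρv²S·CL ⇒ v = √(2L/(ρ·S·CL))
v = √(2 × 6.66×10^5 / (0.651 × 55.8 × 0.823)) = √44550 = 211 m/s

v = 211 m/s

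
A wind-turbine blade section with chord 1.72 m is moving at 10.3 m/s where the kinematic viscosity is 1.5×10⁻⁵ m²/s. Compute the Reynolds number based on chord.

Re = 1.18×10^6

Re = v·c/ν = 10.3 × 1.72 / (1.5×10⁻⁵) = 1.18×10^6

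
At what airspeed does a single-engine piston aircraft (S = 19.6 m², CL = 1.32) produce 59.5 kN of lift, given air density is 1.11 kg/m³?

v = 64.4 m/s

L = ½ρv²S·CL ⇒ v = √(2L/(ρ·S·CL))
v = √(2 × 59500 / (1.11 × 19.6 × 1.32)) = √4144 = 64.4 m/s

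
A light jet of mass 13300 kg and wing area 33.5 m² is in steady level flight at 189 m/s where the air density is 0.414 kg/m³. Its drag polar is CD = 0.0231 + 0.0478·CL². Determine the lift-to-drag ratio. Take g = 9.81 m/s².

L/D = 14.5

Weight W = mg = 13300 × 9.81 = 1.3047×10^5 N; in level flight L = W.
q = ½ρv² = ½ × 0.414 × 189² = 7394 Pa.
Required CL = L/(qS) = 1.3047×10^5/(7394·33.5) = 0.5267.
CD = 0.0231 + 0.0478 × 0.5267² = 0.03636.
L/D = CL/CD = 0.5267 / 0.03636 = 14.5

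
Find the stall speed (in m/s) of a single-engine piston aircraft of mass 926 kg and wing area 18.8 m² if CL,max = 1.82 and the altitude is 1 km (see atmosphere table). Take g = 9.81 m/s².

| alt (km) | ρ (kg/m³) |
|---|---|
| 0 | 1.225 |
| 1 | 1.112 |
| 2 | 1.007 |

V_stall = 21.9 m/s

At 1 km, from the table: ρ = 1.112 kg/m³.
Weight W = mg = 926 × 9.81 = 9084 N.
V_stall = √(2W/(ρ·S·CL,max)) = √(2 × 9084 / (1.112 × 18.8 × 1.82))
V_stall = √477.5 = 21.9 m/s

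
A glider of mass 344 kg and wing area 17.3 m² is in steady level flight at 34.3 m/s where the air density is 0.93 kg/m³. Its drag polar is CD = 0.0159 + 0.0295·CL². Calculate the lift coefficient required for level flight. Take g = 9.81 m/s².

Level flight ⇒ L = W = m·g = 344 × 9.81 = 3374.6 N.
Dynamic pressure q = 0.5 × 0.93 × 34.3² = 547.1 Pa.
CL = 2W/(ρv²S) = 2×3374.6/(0.93×34.3²×17.3) = 0.3566.

CL = 0.357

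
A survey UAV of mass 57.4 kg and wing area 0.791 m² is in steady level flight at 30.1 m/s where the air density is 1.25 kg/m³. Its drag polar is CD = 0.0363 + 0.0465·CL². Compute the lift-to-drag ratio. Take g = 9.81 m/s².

L/D = 11.5

Level flight ⇒ L = W = m·g = 57.4 × 9.81 = 563.09 N.
q = ½ρv² = ½ × 1.25 × 30.1² = 566.3 Pa.
Required CL = L/(qS) = 563.09/(566.3·0.791) = 1.257.
CD = 0.0363 + 0.0465 × 1.257² = 0.1098.
L/D = CL/CD = 1.257 / 0.1098 = 11.5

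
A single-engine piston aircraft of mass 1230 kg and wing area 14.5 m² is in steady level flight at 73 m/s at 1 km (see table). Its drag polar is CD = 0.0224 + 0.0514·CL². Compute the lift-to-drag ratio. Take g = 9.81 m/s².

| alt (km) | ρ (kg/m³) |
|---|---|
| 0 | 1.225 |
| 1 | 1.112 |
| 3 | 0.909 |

L/D = 10.6

At 1 km, from the table: ρ = 1.112 kg/m³.
Level flight ⇒ L = W = m·g = 1230 × 9.81 = 12066 N.
q = ½ρv² = ½ × 1.112 × 73² = 2963 Pa.
Required CL = L/(qS) = 12066/(2963·14.5) = 0.2809.
CD = 0.0224 + 0.0514 × 0.2809² = 0.02645.
L/D = CL/CD = 0.2809 / 0.02645 = 10.6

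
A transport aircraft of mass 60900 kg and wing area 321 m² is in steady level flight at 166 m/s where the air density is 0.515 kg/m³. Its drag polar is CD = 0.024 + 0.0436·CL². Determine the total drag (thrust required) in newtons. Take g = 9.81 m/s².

Weight W = mg = 60900 × 9.81 = 5.9743×10^5 N; in level flight L = W.
q = ½ρv² = ½ × 0.515 × 166² = 7096 Pa.
CL = W/(q·S) = 5.9743×10^5 / (7096 × 321) = 0.2623.
CD = 0.024 + 0.0436 × 0.2623² = 0.027.
D = q·S·CD = 7096 × 321 × 0.027 = 61500 N

D = 61500 N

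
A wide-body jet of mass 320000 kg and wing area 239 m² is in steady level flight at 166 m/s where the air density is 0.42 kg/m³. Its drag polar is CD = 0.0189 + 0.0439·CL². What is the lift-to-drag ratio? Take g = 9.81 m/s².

L/D = 9.26

Weight W = mg = 320000 × 9.81 = 3.1392×10^6 N; in level flight L = W.
Dynamic pressure q = 0.5 × 0.42 × 166² = 5787 Pa.
Required CL = L/(qS) = 3.1392×10^6/(5787·239) = 2.27.
CD = 0.0189 + 0.0439 × 2.27² = 0.2451.
L/D = CL/CD = 2.27 / 0.2451 = 9.26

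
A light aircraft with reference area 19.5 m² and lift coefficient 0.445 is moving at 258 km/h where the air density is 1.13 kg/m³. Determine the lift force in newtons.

Convert speed: v = 258 km/h ÷ 3.6 = 71.67 m/s.
Dynamic pressure q = ½ρv² = ½ × 1.13 × 71.67² = 2902 Pa.
L = q·S·CL = 2902 × 19.5 × 0.445 = 25200 N ≈ 25.2 kN

L = 25200 N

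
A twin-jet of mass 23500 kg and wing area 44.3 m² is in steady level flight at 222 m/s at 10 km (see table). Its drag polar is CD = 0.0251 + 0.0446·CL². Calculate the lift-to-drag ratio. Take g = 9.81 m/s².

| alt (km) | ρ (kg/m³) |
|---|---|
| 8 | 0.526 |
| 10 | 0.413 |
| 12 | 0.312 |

L/D = 13.9

At 10 km, from the table: ρ = 0.413 kg/m³.
Weight W = mg = 23500 × 9.81 = 2.3054×10^5 N; in level flight L = W.
q = ½ρv² = ½ × 0.413 × 222² = 10180 Pa.
CL = 2W/(ρv²S) = 2×2.3054×10^5/(0.413×222²×44.3) = 0.5113.
CD = 0.0251 + 0.0446 × 0.5113² = 0.03676.
L/D = CL/CD = 0.5113 / 0.03676 = 13.9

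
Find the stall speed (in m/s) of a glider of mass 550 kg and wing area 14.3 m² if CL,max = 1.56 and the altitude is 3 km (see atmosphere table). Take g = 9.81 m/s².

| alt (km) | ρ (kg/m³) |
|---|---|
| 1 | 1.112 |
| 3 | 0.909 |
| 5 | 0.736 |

V_stall = 23.1 m/s

At 3 km, from the table: ρ = 0.909 kg/m³.
At stall, lift equals weight: L = W = m·g = 550 × 9.81 = 5396 N.
From L = ½ρV²S·CL,max = W: V_stall = √(2W/(ρSCL,max)) = √(2·5396/(0.909·14.3·1.56))
V_stall = √532.2 = 23.1 m/s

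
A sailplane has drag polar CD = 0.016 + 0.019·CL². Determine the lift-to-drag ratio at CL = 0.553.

CD = 0.016 + 0.019 × 0.553² = 0.02181
L/D = CL/CD = 0.553 / 0.02181 = 25.4

L/D = 25.4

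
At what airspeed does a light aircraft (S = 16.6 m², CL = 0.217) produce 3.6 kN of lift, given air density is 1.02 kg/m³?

v = 44.3 m/s

L = ½ρv²S·CL ⇒ v = √(2L/(ρ·S·CL))
v = √(2 × 3600 / (1.02 × 16.6 × 0.217)) = √1960 = 44.3 m/s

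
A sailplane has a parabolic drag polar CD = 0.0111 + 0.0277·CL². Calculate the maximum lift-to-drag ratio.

For CD = CD0 + K·CL², (L/D)max occurs at CL* = √(CD0/K) and equals 1/(2√(K·CD0)).
(L/D)max = 1/(2√(0.0277 × 0.0111)) = 1/(2 × 0.01753) = 28.5

(L/D)max = 28.5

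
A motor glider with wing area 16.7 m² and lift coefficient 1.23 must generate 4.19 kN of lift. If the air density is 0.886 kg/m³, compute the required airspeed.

L = ½ρv²S·CL ⇒ v = √(2L/(ρ·S·CL))
v = √(2 × 4190 / (0.886 × 16.7 × 1.23)) = √460.5 = 21.5 m/s

v = 21.5 m/s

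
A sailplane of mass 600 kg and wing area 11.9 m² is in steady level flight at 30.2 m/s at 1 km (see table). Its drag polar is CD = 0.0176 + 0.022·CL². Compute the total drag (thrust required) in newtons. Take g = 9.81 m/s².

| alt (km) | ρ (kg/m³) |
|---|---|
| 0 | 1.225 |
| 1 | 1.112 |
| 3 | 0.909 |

D = 233 N

At 1 km, from the table: ρ = 1.112 kg/m³.
Level flight ⇒ L = W = m·g = 600 × 9.81 = 5886 N.
q = ½ρv² = ½ × 1.112 × 30.2² = 507.1 Pa.
Required CL = L/(qS) = 5886/(507.1·11.9) = 0.9754.
CD = 0.0176 + 0.022 × 0.9754² = 0.03853.
D = q·S·CD = 507.1 × 11.9 × 0.03853 = 232.5 N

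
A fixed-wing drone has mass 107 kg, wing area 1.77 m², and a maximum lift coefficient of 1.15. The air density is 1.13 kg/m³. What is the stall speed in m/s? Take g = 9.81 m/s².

V_stall = 30.2 m/s

At stall, lift equals weight: L = W = m·g = 107 × 9.81 = 1050 N.
From L = ½ρV²S·CL,max = W: V_stall = √(2W/(ρSCL,max)) = √(2·1050/(1.13·1.77·1.15))
V_stall = √912.7 = 30.2 m/s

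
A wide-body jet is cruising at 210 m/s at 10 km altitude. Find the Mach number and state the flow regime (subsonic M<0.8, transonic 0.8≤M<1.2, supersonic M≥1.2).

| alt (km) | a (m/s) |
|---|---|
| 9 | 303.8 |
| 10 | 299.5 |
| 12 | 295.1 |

At 10 km, from the table: a = 299.5 m/s.
M = v/a = 210 / 299.5 = 0.701
M = 0.701 → subsonic.

M = 0.701 (subsonic)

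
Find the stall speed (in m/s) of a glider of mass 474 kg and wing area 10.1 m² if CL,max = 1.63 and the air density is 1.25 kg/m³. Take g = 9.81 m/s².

V_stall = 21.3 m/s

Stall occurs when L = W at CL,max. W = mg = 474 × 9.81 = 4650 N.
V_stall = √(2W/(ρ·S·CL,max)) = √(2 × 4650 / (1.25 × 10.1 × 1.63))
V_stall = √451.9 = 21.3 m/s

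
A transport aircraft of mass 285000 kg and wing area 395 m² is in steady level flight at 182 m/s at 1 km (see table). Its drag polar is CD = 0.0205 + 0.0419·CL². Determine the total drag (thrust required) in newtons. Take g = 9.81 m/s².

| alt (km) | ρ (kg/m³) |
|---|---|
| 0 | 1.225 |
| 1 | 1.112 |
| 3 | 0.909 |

At 1 km, from the table: ρ = 1.112 kg/m³.
Level flight ⇒ L = W = m·g = 285000 × 9.81 = 2.7958×10^6 N.
q = ½ρv² = ½ × 1.112 × 182² = 18420 Pa.
Required CL = L/(qS) = 2.7958×10^6/(18420·395) = 0.3843.
CD = 0.0205 + 0.0419 × 0.3843² = 0.02669.
D = q·S·CD = 18420 × 395 × 0.02669 = 1.942×10^5 N

D = 1.94×10^5 N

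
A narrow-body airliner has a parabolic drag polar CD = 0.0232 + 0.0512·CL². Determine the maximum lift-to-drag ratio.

For CD = CD0 + K·CL², (L/D)max occurs at CL* = √(CD0/K) and equals 1/(2√(K·CD0)).
(L/D)max = 1/(2√(0.0512 × 0.0232)) = 1/(2 × 0.03447) = 14.5

(L/D)max = 14.5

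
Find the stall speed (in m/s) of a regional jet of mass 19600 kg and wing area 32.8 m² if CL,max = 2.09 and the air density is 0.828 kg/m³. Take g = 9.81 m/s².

Stall occurs when L = W at CL,max. W = mg = 19600 × 9.81 = 1.923×10^5 N.
V_stall = √(2W/(ρ·S·CL,max)) = √(2 × 1.923×10^5 / (0.828 × 32.8 × 2.09))
V_stall = √6775 = 82.3 m/s

V_stall = 82.3 m/s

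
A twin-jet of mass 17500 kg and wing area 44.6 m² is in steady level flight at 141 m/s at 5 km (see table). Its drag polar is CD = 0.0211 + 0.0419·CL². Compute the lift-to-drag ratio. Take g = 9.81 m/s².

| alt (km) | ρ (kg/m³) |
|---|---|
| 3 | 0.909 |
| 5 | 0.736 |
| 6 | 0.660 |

At 5 km, from the table: ρ = 0.736 kg/m³.
Level flight ⇒ L = W = m·g = 17500 × 9.81 = 1.7168×10^5 N.
Dynamic pressure q = 0.5 × 0.736 × 141² = 7316 Pa.
CL = W/(q·S) = 1.7168×10^5 / (7316 × 44.6) = 0.5261.
CD = 0.0211 + 0.0419 × 0.5261² = 0.0327.
L/D = CL/CD = 0.5261 / 0.0327 = 16.1

L/D = 16.1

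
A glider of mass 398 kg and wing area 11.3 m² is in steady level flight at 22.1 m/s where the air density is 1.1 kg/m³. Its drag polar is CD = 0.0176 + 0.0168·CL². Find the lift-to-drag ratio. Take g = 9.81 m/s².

Weight W = mg = 398 × 9.81 = 3904.4 N; in level flight L = W.
q = ½ρv² = ½ × 1.1 × 22.1² = 268.6 Pa.
CL = 2W/(ρv²S) = 2×3904.4/(1.1×22.1²×11.3) = 1.286.
CD = 0.0176 + 0.0168 × 1.286² = 0.04539.
L/D = CL/CD = 1.286 / 0.04539 = 28.3

L/D = 28.3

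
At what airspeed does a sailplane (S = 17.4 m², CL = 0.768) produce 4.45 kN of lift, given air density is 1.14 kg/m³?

L = ½ρv²S·CL ⇒ v = √(2L/(ρ·S·CL))
v = √(2 × 4450 / (1.14 × 17.4 × 0.768)) = √584.2 = 24.2 m/s

v = 24.2 m/s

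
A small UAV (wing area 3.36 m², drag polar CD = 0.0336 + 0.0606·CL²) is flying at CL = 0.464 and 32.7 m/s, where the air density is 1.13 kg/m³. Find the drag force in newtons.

CD = 0.0336 + 0.0606 × 0.464² = 0.04665
D = ½ρv²S·CD = ½ × 1.13 × 32.7² × 3.36 × 0.04665 = 94.7 N

D = 94.7 N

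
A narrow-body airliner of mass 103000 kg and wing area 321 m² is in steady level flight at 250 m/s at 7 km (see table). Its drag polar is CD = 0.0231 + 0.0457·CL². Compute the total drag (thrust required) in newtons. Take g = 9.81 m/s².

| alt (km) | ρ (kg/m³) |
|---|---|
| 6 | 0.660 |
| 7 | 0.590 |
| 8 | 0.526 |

D = 1.45×10^5 N

At 7 km, from the table: ρ = 0.590 kg/m³.
Weight W = mg = 103000 × 9.81 = 1.0104×10^6 N; in level flight L = W.
q = ½ρv² = ½ × 0.59 × 250² = 18440 Pa.
Required CL = L/(qS) = 1.0104×10^6/(18440·321) = 0.1707.
CD = 0.0231 + 0.0457 × 0.1707² = 0.02443.
D = q·S·CD = 18440 × 321 × 0.02443 = 1.446×10^5 N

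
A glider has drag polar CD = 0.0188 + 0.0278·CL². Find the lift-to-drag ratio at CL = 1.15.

CD = 0.0188 + 0.0278 × 1.15² = 0.05557
L/D = CL/CD = 1.15 / 0.05557 = 20.7

L/D = 20.7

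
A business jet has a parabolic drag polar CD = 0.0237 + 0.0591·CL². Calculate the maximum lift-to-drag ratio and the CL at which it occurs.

(L/D)max = 13.4, at CL = 0.633

For CD = CD0 + K·CL², (L/D)max occurs at CL* = √(CD0/K) and equals 1/(2√(K·CD0)).
(L/D)max = 1/(2√(0.0591 × 0.0237)) = 1/(2 × 0.03743) = 13.4
CL* = √(0.0237/0.0591) = 0.633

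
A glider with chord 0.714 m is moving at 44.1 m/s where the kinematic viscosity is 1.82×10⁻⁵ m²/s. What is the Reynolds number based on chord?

Re = 1.73×10^6

Re = v·c/ν = 44.1 × 0.714 / (1.82×10⁻⁵) = 1.73×10^6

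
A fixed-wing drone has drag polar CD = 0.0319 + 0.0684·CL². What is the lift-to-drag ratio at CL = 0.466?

CD = 0.0319 + 0.0684 × 0.466² = 0.04675
L/D = CL/CD = 0.466 / 0.04675 = 9.97

L/D = 9.97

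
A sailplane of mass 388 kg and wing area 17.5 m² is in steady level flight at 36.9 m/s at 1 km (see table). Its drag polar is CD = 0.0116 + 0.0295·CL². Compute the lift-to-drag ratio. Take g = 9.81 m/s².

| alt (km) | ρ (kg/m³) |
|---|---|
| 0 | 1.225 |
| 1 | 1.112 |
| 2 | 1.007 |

L/D = 20.5

At 1 km, from the table: ρ = 1.112 kg/m³.
In steady level flight, lift balances weight: W = mg = 388 × 9.81 = 3806.3 N.
q = ½ρv² = ½ × 1.112 × 36.9² = 757.1 Pa.
CL = 2W/(ρv²S) = 2×3806.3/(1.112×36.9²×17.5) = 0.2873.
CD = 0.0116 + 0.0295 × 0.2873² = 0.01403.
L/D = CL/CD = 0.2873 / 0.01403 = 20.5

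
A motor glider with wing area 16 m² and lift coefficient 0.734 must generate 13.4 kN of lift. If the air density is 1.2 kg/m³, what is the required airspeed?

v = 43.6 m/s

L = ½ρv²S·CL ⇒ v = √(2L/(ρ·S·CL))
v = √(2 × 13400 / (1.2 × 16 × 0.734)) = √1902 = 43.6 m/s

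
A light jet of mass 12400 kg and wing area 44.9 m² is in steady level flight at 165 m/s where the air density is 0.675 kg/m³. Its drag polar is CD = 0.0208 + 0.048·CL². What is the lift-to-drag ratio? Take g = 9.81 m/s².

Level flight ⇒ L = W = m·g = 12400 × 9.81 = 1.2164×10^5 N.
q = ½ρv² = ½ × 0.675 × 165² = 9188 Pa.
CL = W/(q·S) = 1.2164×10^5 / (9188 × 44.9) = 0.2949.
CD = 0.0208 + 0.048 × 0.2949² = 0.02497.
L/D = CL/CD = 0.2949 / 0.02497 = 11.8

L/D = 11.8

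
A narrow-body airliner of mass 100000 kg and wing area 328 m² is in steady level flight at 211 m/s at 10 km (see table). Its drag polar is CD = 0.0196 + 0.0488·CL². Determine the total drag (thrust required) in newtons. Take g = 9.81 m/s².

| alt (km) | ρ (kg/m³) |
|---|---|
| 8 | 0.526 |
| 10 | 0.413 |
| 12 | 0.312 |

At 10 km, from the table: ρ = 0.413 kg/m³.
Weight W = mg = 100000 × 9.81 = 9.81×10^5 N; in level flight L = W.
q = ½ρv² = ½ × 0.413 × 211² = 9194 Pa.
CL = W/(q·S) = 9.81×10^5 / (9194 × 328) = 0.3253.
CD = 0.0196 + 0.0488 × 0.3253² = 0.02476.
D = q·S·CD = 9194 × 328 × 0.02476 = 74680 N

D = 74700 N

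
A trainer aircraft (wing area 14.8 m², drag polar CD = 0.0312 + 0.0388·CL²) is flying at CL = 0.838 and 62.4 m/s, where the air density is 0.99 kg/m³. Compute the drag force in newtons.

D = 1670 N

CD = 0.0312 + 0.0388 × 0.838² = 0.05845
D = ½ρv²S·CD = ½ × 0.99 × 62.4² × 14.8 × 0.05845 = 1670 N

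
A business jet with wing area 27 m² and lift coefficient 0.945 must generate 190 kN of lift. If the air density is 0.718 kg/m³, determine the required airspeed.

v = 144 m/s

L = ½ρv²S·CL ⇒ v = √(2L/(ρ·S·CL))
v = √(2 × 1.9×10^5 / (0.718 × 27 × 0.945)) = √20740 = 144 m/s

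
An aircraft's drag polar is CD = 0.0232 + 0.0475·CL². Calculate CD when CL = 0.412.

CD = 0.0232 + 0.0475 × 0.412² = 0.0232 + 0.008063 = 0.0313

CD = 0.0313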